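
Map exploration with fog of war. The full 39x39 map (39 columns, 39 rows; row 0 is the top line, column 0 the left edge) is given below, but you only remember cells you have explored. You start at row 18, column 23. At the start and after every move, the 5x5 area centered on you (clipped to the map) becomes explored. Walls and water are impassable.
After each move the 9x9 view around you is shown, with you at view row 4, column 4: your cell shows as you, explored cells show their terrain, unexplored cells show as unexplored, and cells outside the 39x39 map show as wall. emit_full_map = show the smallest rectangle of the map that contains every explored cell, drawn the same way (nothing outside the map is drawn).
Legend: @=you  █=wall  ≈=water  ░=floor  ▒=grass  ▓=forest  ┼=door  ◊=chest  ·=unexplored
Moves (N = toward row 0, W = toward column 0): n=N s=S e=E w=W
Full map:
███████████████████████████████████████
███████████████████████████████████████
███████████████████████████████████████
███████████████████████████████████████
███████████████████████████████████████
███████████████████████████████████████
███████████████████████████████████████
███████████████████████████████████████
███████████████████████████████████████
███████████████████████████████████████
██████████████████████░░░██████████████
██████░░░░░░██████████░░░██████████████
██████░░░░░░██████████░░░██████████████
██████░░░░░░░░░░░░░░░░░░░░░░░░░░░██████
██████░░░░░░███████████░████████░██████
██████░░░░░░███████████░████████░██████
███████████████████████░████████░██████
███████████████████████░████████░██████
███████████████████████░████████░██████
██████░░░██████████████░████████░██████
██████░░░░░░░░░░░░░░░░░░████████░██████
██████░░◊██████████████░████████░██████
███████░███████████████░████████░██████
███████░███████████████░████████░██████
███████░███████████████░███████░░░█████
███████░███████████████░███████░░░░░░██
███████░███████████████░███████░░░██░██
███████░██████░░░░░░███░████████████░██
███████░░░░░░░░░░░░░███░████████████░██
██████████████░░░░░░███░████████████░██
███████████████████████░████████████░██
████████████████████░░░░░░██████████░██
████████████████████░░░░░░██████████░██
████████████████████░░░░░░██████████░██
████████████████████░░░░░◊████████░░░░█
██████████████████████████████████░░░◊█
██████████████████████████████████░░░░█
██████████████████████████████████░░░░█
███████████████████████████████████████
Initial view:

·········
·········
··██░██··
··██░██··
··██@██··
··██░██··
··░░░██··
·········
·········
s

·········
··██░██··
··██░██··
··██░██··
··██@██··
··░░░██··
··██░██··
·········
·········

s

··██░██··
··██░██··
··██░██··
··██░██··
··░░@██··
··██░██··
··██░██··
·········
·········

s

··██░██··
··██░██··
··██░██··
··░░░██··
··██@██··
··██░██··
··██░██··
·········
·········

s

··██░██··
··██░██··
··░░░██··
··██░██··
··██@██··
··██░██··
··██░██··
·········
·········

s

··██░██··
··░░░██··
··██░██··
··██░██··
··██@██··
··██░██··
··██░██··
·········
·········

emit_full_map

██░██
██░██
██░██
██░██
░░░██
██░██
██░██
██@██
██░██
██░██

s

··░░░██··
··██░██··
··██░██··
··██░██··
··██@██··
··██░██··
··██░██··
·········
·········

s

··██░██··
··██░██··
··██░██··
··██░██··
··██@██··
··██░██··
··██░██··
·········
·········

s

··██░██··
··██░██··
··██░██··
··██░██··
··██@██··
··██░██··
··██░██··
·········
·········


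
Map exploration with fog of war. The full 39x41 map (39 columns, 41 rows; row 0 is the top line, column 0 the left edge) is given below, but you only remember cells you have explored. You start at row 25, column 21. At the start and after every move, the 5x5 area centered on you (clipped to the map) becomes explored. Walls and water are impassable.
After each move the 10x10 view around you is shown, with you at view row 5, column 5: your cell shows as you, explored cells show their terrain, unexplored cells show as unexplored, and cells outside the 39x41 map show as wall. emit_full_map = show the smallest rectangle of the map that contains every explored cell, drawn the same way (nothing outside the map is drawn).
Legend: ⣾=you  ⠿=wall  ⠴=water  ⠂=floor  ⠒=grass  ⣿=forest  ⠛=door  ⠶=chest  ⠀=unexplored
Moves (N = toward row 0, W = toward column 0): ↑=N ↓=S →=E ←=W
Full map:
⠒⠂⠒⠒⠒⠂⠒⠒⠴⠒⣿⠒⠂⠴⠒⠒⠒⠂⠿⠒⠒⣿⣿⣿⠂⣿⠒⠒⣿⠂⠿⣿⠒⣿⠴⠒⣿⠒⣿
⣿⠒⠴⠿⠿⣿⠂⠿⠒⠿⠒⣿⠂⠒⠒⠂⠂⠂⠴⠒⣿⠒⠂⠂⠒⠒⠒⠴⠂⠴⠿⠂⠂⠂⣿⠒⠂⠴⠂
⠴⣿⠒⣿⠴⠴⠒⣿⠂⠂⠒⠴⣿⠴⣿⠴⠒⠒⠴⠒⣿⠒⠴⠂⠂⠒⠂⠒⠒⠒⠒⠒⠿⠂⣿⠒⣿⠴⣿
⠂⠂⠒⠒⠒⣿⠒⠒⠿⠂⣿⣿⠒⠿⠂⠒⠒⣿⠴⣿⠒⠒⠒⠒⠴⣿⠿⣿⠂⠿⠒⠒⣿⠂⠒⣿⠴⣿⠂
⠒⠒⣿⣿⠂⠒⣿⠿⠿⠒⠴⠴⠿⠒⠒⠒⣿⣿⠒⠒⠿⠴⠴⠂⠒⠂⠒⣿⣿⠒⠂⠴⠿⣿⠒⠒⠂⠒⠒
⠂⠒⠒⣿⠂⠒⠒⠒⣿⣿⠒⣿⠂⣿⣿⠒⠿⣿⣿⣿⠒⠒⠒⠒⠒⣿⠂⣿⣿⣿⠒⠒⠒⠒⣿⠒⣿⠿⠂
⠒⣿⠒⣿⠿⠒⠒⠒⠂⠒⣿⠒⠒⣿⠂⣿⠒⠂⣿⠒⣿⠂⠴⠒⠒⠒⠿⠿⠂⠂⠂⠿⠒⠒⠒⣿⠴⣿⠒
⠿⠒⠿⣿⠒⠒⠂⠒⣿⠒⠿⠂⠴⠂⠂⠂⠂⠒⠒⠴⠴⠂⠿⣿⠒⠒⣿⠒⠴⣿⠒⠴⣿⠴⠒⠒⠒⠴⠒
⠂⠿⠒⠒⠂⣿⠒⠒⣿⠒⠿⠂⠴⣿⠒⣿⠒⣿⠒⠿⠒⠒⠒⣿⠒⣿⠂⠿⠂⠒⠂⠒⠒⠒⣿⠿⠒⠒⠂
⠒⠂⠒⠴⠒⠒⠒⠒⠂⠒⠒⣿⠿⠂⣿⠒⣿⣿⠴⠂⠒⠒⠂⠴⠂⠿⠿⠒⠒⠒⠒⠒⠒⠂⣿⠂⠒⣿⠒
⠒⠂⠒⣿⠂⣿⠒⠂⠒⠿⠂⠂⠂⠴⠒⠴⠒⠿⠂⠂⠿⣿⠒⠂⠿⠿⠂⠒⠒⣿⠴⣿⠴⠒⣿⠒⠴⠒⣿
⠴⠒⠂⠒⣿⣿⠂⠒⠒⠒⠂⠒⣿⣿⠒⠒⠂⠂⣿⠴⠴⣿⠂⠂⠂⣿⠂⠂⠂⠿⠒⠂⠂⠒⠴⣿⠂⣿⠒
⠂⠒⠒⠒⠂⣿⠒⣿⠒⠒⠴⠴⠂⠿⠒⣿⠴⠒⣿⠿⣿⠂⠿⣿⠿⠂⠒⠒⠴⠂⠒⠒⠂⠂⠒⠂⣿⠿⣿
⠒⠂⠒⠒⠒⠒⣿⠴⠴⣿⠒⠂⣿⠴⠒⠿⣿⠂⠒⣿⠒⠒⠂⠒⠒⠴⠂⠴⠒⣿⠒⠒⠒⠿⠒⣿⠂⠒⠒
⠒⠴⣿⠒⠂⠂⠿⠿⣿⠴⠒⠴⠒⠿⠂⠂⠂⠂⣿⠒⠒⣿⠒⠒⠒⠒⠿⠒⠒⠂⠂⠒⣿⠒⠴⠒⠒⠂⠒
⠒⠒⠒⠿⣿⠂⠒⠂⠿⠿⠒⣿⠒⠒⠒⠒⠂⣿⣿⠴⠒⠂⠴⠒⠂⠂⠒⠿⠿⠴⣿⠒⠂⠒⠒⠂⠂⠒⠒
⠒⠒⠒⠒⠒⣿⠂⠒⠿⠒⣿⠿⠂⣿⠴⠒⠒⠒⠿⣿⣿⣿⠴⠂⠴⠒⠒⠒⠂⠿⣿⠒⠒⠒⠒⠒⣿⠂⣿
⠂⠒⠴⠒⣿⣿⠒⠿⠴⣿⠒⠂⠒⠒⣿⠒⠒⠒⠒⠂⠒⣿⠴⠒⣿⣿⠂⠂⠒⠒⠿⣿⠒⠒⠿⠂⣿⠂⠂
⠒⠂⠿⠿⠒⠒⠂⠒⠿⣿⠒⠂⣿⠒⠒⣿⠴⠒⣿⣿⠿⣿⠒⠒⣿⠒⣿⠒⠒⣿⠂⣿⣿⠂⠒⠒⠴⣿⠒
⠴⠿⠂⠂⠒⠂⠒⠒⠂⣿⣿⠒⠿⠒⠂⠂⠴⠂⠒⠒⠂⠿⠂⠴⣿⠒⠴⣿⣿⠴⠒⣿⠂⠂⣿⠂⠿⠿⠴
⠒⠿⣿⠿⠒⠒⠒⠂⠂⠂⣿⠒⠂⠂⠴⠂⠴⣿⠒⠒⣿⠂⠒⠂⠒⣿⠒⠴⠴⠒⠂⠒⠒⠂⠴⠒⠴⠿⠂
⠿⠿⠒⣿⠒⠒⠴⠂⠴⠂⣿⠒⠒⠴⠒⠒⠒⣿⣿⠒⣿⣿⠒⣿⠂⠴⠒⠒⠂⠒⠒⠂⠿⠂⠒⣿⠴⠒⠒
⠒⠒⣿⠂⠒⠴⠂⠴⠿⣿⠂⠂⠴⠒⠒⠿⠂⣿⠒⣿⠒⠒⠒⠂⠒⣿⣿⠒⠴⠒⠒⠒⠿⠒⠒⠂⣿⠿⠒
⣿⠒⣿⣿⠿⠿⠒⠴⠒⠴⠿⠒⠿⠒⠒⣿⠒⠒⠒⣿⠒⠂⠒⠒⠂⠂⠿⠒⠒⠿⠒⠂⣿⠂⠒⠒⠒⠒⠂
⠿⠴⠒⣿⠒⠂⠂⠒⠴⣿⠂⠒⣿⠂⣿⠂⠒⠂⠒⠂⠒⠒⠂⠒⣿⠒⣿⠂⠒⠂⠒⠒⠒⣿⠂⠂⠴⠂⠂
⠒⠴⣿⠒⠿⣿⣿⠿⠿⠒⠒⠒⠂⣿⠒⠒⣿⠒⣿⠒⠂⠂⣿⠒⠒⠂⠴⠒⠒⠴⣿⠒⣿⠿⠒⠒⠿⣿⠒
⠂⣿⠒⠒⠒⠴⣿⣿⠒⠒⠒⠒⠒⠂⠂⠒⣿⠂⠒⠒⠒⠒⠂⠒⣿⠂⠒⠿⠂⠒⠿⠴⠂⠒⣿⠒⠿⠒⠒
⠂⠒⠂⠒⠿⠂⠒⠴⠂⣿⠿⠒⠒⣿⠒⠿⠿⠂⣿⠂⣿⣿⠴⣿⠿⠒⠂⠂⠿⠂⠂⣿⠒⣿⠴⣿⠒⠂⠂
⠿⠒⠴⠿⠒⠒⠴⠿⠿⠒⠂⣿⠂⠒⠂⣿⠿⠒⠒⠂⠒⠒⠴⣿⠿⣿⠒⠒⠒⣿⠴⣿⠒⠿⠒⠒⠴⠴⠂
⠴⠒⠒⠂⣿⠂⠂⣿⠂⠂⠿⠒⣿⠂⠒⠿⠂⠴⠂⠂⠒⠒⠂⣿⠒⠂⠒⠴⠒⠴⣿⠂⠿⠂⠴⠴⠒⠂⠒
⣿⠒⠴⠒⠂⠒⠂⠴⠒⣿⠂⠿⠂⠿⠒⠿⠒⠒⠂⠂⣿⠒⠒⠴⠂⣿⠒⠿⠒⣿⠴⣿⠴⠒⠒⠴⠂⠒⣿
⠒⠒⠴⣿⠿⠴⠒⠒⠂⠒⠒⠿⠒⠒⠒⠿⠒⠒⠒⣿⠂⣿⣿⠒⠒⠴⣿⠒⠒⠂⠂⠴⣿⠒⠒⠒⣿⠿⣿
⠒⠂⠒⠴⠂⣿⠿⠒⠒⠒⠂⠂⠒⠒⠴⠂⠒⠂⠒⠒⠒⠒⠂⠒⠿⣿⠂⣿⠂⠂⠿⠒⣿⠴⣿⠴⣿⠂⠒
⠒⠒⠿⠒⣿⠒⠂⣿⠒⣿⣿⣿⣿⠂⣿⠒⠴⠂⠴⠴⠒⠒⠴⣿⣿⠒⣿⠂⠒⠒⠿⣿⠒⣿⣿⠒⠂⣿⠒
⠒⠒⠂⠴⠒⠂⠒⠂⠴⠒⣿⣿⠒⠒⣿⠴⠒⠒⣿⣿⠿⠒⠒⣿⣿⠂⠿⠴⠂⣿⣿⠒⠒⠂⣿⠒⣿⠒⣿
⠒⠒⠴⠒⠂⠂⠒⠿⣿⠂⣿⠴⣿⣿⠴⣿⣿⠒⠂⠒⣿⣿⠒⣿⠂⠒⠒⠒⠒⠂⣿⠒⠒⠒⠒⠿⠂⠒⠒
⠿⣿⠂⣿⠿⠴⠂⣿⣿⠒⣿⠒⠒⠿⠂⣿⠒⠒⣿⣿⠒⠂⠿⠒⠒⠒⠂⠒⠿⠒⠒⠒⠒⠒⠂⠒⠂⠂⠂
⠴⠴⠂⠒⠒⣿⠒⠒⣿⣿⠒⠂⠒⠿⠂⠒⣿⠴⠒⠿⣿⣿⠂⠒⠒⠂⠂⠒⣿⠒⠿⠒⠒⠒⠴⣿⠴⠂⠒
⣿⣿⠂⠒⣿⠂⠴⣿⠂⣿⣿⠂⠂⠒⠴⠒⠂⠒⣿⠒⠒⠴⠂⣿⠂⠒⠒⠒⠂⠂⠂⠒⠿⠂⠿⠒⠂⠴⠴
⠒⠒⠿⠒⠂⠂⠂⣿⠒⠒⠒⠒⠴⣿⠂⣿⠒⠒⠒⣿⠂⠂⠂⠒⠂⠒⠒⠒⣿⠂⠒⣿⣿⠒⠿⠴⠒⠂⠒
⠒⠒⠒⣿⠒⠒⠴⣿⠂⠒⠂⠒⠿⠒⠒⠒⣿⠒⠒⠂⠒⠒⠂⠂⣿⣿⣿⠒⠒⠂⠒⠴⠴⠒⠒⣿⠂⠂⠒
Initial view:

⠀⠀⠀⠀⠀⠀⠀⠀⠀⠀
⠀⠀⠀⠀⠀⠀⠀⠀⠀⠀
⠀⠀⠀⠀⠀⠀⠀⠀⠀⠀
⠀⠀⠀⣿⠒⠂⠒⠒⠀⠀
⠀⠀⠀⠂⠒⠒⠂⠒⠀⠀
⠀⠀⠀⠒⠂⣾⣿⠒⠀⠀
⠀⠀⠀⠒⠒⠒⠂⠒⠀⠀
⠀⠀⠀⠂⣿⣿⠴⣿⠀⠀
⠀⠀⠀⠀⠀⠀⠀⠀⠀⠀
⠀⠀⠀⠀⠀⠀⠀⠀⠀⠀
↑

⠀⠀⠀⠀⠀⠀⠀⠀⠀⠀
⠀⠀⠀⠀⠀⠀⠀⠀⠀⠀
⠀⠀⠀⠀⠀⠀⠀⠀⠀⠀
⠀⠀⠀⣿⠒⠒⠒⠂⠀⠀
⠀⠀⠀⣿⠒⠂⠒⠒⠀⠀
⠀⠀⠀⠂⠒⣾⠂⠒⠀⠀
⠀⠀⠀⠒⠂⠂⣿⠒⠀⠀
⠀⠀⠀⠒⠒⠒⠂⠒⠀⠀
⠀⠀⠀⠂⣿⣿⠴⣿⠀⠀
⠀⠀⠀⠀⠀⠀⠀⠀⠀⠀

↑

⠀⠀⠀⠀⠀⠀⠀⠀⠀⠀
⠀⠀⠀⠀⠀⠀⠀⠀⠀⠀
⠀⠀⠀⠀⠀⠀⠀⠀⠀⠀
⠀⠀⠀⠒⣿⣿⠒⣿⠀⠀
⠀⠀⠀⣿⠒⠒⠒⠂⠀⠀
⠀⠀⠀⣿⠒⣾⠒⠒⠀⠀
⠀⠀⠀⠂⠒⠒⠂⠒⠀⠀
⠀⠀⠀⠒⠂⠂⣿⠒⠀⠀
⠀⠀⠀⠒⠒⠒⠂⠒⠀⠀
⠀⠀⠀⠂⣿⣿⠴⣿⠀⠀

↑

⠀⠀⠀⠀⠀⠀⠀⠀⠀⠀
⠀⠀⠀⠀⠀⠀⠀⠀⠀⠀
⠀⠀⠀⠀⠀⠀⠀⠀⠀⠀
⠀⠀⠀⠒⣿⠂⠒⠂⠀⠀
⠀⠀⠀⠒⣿⣿⠒⣿⠀⠀
⠀⠀⠀⣿⠒⣾⠒⠂⠀⠀
⠀⠀⠀⣿⠒⠂⠒⠒⠀⠀
⠀⠀⠀⠂⠒⠒⠂⠒⠀⠀
⠀⠀⠀⠒⠂⠂⣿⠒⠀⠀
⠀⠀⠀⠒⠒⠒⠂⠒⠀⠀

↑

⠀⠀⠀⠀⠀⠀⠀⠀⠀⠀
⠀⠀⠀⠀⠀⠀⠀⠀⠀⠀
⠀⠀⠀⠀⠀⠀⠀⠀⠀⠀
⠀⠀⠀⠒⠂⠿⠂⠴⠀⠀
⠀⠀⠀⠒⣿⠂⠒⠂⠀⠀
⠀⠀⠀⠒⣿⣾⠒⣿⠀⠀
⠀⠀⠀⣿⠒⠒⠒⠂⠀⠀
⠀⠀⠀⣿⠒⠂⠒⠒⠀⠀
⠀⠀⠀⠂⠒⠒⠂⠒⠀⠀
⠀⠀⠀⠒⠂⠂⣿⠒⠀⠀

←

⠀⠀⠀⠀⠀⠀⠀⠀⠀⠀
⠀⠀⠀⠀⠀⠀⠀⠀⠀⠀
⠀⠀⠀⠀⠀⠀⠀⠀⠀⠀
⠀⠀⠀⠒⠒⠂⠿⠂⠴⠀
⠀⠀⠀⠒⠒⣿⠂⠒⠂⠀
⠀⠀⠀⣿⠒⣾⣿⠒⣿⠀
⠀⠀⠀⠒⣿⠒⠒⠒⠂⠀
⠀⠀⠀⠒⣿⠒⠂⠒⠒⠀
⠀⠀⠀⠀⠂⠒⠒⠂⠒⠀
⠀⠀⠀⠀⠒⠂⠂⣿⠒⠀

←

⠀⠀⠀⠀⠀⠀⠀⠀⠀⠀
⠀⠀⠀⠀⠀⠀⠀⠀⠀⠀
⠀⠀⠀⠀⠀⠀⠀⠀⠀⠀
⠀⠀⠀⠂⠒⠒⠂⠿⠂⠴
⠀⠀⠀⣿⠒⠒⣿⠂⠒⠂
⠀⠀⠀⣿⣿⣾⣿⣿⠒⣿
⠀⠀⠀⣿⠒⣿⠒⠒⠒⠂
⠀⠀⠀⠒⠒⣿⠒⠂⠒⠒
⠀⠀⠀⠀⠀⠂⠒⠒⠂⠒
⠀⠀⠀⠀⠀⠒⠂⠂⣿⠒

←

⠀⠀⠀⠀⠀⠀⠀⠀⠀⠀
⠀⠀⠀⠀⠀⠀⠀⠀⠀⠀
⠀⠀⠀⠀⠀⠀⠀⠀⠀⠀
⠀⠀⠀⠴⠂⠒⠒⠂⠿⠂
⠀⠀⠀⠴⣿⠒⠒⣿⠂⠒
⠀⠀⠀⠒⣿⣾⠒⣿⣿⠒
⠀⠀⠀⠂⣿⠒⣿⠒⠒⠒
⠀⠀⠀⠒⠒⠒⣿⠒⠂⠒
⠀⠀⠀⠀⠀⠀⠂⠒⠒⠂
⠀⠀⠀⠀⠀⠀⠒⠂⠂⣿

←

⠀⠀⠀⠀⠀⠀⠀⠀⠀⠀
⠀⠀⠀⠀⠀⠀⠀⠀⠀⠀
⠀⠀⠀⠀⠀⠀⠀⠀⠀⠀
⠀⠀⠀⠂⠴⠂⠒⠒⠂⠿
⠀⠀⠀⠂⠴⣿⠒⠒⣿⠂
⠀⠀⠀⠒⠒⣾⣿⠒⣿⣿
⠀⠀⠀⠿⠂⣿⠒⣿⠒⠒
⠀⠀⠀⣿⠒⠒⠒⣿⠒⠂
⠀⠀⠀⠀⠀⠀⠀⠂⠒⠒
⠀⠀⠀⠀⠀⠀⠀⠒⠂⠂

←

⠀⠀⠀⠀⠀⠀⠀⠀⠀⠀
⠀⠀⠀⠀⠀⠀⠀⠀⠀⠀
⠀⠀⠀⠀⠀⠀⠀⠀⠀⠀
⠀⠀⠀⠂⠂⠴⠂⠒⠒⠂
⠀⠀⠀⠴⠂⠴⣿⠒⠒⣿
⠀⠀⠀⠒⠒⣾⣿⣿⠒⣿
⠀⠀⠀⠒⠿⠂⣿⠒⣿⠒
⠀⠀⠀⠒⣿⠒⠒⠒⣿⠒
⠀⠀⠀⠀⠀⠀⠀⠀⠂⠒
⠀⠀⠀⠀⠀⠀⠀⠀⠒⠂

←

⠀⠀⠀⠀⠀⠀⠀⠀⠀⠀
⠀⠀⠀⠀⠀⠀⠀⠀⠀⠀
⠀⠀⠀⠀⠀⠀⠀⠀⠀⠀
⠀⠀⠀⠒⠂⠂⠴⠂⠒⠒
⠀⠀⠀⠂⠴⠂⠴⣿⠒⠒
⠀⠀⠀⠴⠒⣾⠒⣿⣿⠒
⠀⠀⠀⠒⠒⠿⠂⣿⠒⣿
⠀⠀⠀⠒⠒⣿⠒⠒⠒⣿
⠀⠀⠀⠀⠀⠀⠀⠀⠀⠂
⠀⠀⠀⠀⠀⠀⠀⠀⠀⠒

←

⠀⠀⠀⠀⠀⠀⠀⠀⠀⠀
⠀⠀⠀⠀⠀⠀⠀⠀⠀⠀
⠀⠀⠀⠀⠀⠀⠀⠀⠀⠀
⠀⠀⠀⠿⠒⠂⠂⠴⠂⠒
⠀⠀⠀⠂⠂⠴⠂⠴⣿⠒
⠀⠀⠀⠒⠴⣾⠒⠒⣿⣿
⠀⠀⠀⠴⠒⠒⠿⠂⣿⠒
⠀⠀⠀⠿⠒⠒⣿⠒⠒⠒
⠀⠀⠀⠀⠀⠀⠀⠀⠀⠀
⠀⠀⠀⠀⠀⠀⠀⠀⠀⠀

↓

⠀⠀⠀⠀⠀⠀⠀⠀⠀⠀
⠀⠀⠀⠀⠀⠀⠀⠀⠀⠀
⠀⠀⠀⠿⠒⠂⠂⠴⠂⠒
⠀⠀⠀⠂⠂⠴⠂⠴⣿⠒
⠀⠀⠀⠒⠴⠒⠒⠒⣿⣿
⠀⠀⠀⠴⠒⣾⠿⠂⣿⠒
⠀⠀⠀⠿⠒⠒⣿⠒⠒⠒
⠀⠀⠀⣿⠂⣿⠂⠒⠀⠀
⠀⠀⠀⠀⠀⠀⠀⠀⠀⠀
⠀⠀⠀⠀⠀⠀⠀⠀⠀⠀

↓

⠀⠀⠀⠀⠀⠀⠀⠀⠀⠀
⠀⠀⠀⠿⠒⠂⠂⠴⠂⠒
⠀⠀⠀⠂⠂⠴⠂⠴⣿⠒
⠀⠀⠀⠒⠴⠒⠒⠒⣿⣿
⠀⠀⠀⠴⠒⠒⠿⠂⣿⠒
⠀⠀⠀⠿⠒⣾⣿⠒⠒⠒
⠀⠀⠀⣿⠂⣿⠂⠒⠀⠀
⠀⠀⠀⠂⣿⠒⠒⣿⠀⠀
⠀⠀⠀⠀⠀⠀⠀⠀⠀⠀
⠀⠀⠀⠀⠀⠀⠀⠀⠀⠀

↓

⠀⠀⠀⠿⠒⠂⠂⠴⠂⠒
⠀⠀⠀⠂⠂⠴⠂⠴⣿⠒
⠀⠀⠀⠒⠴⠒⠒⠒⣿⣿
⠀⠀⠀⠴⠒⠒⠿⠂⣿⠒
⠀⠀⠀⠿⠒⠒⣿⠒⠒⠒
⠀⠀⠀⣿⠂⣾⠂⠒⠀⠀
⠀⠀⠀⠂⣿⠒⠒⣿⠀⠀
⠀⠀⠀⠒⠂⠂⠒⣿⠀⠀
⠀⠀⠀⠀⠀⠀⠀⠀⠀⠀
⠀⠀⠀⠀⠀⠀⠀⠀⠀⠀

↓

⠀⠀⠀⠂⠂⠴⠂⠴⣿⠒
⠀⠀⠀⠒⠴⠒⠒⠒⣿⣿
⠀⠀⠀⠴⠒⠒⠿⠂⣿⠒
⠀⠀⠀⠿⠒⠒⣿⠒⠒⠒
⠀⠀⠀⣿⠂⣿⠂⠒⠀⠀
⠀⠀⠀⠂⣿⣾⠒⣿⠀⠀
⠀⠀⠀⠒⠂⠂⠒⣿⠀⠀
⠀⠀⠀⠒⣿⠒⠿⠿⠀⠀
⠀⠀⠀⠀⠀⠀⠀⠀⠀⠀
⠀⠀⠀⠀⠀⠀⠀⠀⠀⠀

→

⠀⠀⠂⠂⠴⠂⠴⣿⠒⠒
⠀⠀⠒⠴⠒⠒⠒⣿⣿⠒
⠀⠀⠴⠒⠒⠿⠂⣿⠒⣿
⠀⠀⠿⠒⠒⣿⠒⠒⠒⣿
⠀⠀⣿⠂⣿⠂⠒⠂⠀⠂
⠀⠀⠂⣿⠒⣾⣿⠒⠀⠒
⠀⠀⠒⠂⠂⠒⣿⠂⠀⠒
⠀⠀⠒⣿⠒⠿⠿⠂⠀⠂
⠀⠀⠀⠀⠀⠀⠀⠀⠀⠀
⠀⠀⠀⠀⠀⠀⠀⠀⠀⠀

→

⠀⠂⠂⠴⠂⠴⣿⠒⠒⣿
⠀⠒⠴⠒⠒⠒⣿⣿⠒⣿
⠀⠴⠒⠒⠿⠂⣿⠒⣿⠒
⠀⠿⠒⠒⣿⠒⠒⠒⣿⠒
⠀⣿⠂⣿⠂⠒⠂⠒⠂⠒
⠀⠂⣿⠒⠒⣾⠒⣿⠒⠂
⠀⠒⠂⠂⠒⣿⠂⠒⠒⠒
⠀⠒⣿⠒⠿⠿⠂⣿⠂⣿
⠀⠀⠀⠀⠀⠀⠀⠀⠀⠀
⠀⠀⠀⠀⠀⠀⠀⠀⠀⠀

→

⠂⠂⠴⠂⠴⣿⠒⠒⣿⠂
⠒⠴⠒⠒⠒⣿⣿⠒⣿⣿
⠴⠒⠒⠿⠂⣿⠒⣿⠒⠒
⠿⠒⠒⣿⠒⠒⠒⣿⠒⠂
⣿⠂⣿⠂⠒⠂⠒⠂⠒⠒
⠂⣿⠒⠒⣿⣾⣿⠒⠂⠂
⠒⠂⠂⠒⣿⠂⠒⠒⠒⠒
⠒⣿⠒⠿⠿⠂⣿⠂⣿⣿
⠀⠀⠀⠀⠀⠀⠀⠀⠀⠀
⠀⠀⠀⠀⠀⠀⠀⠀⠀⠀

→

⠂⠴⠂⠴⣿⠒⠒⣿⠂⠒
⠴⠒⠒⠒⣿⣿⠒⣿⣿⠒
⠒⠒⠿⠂⣿⠒⣿⠒⠒⠒
⠒⠒⣿⠒⠒⠒⣿⠒⠂⠒
⠂⣿⠂⠒⠂⠒⠂⠒⠒⠂
⣿⠒⠒⣿⠒⣾⠒⠂⠂⣿
⠂⠂⠒⣿⠂⠒⠒⠒⠒⠂
⣿⠒⠿⠿⠂⣿⠂⣿⣿⠴
⠀⠀⠀⠀⠀⠀⠀⠀⠀⠀
⠀⠀⠀⠀⠀⠀⠀⠀⠀⠀

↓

⠴⠒⠒⠒⣿⣿⠒⣿⣿⠒
⠒⠒⠿⠂⣿⠒⣿⠒⠒⠒
⠒⠒⣿⠒⠒⠒⣿⠒⠂⠒
⠂⣿⠂⠒⠂⠒⠂⠒⠒⠂
⣿⠒⠒⣿⠒⣿⠒⠂⠂⣿
⠂⠂⠒⣿⠂⣾⠒⠒⠒⠂
⣿⠒⠿⠿⠂⣿⠂⣿⣿⠴
⠀⠀⠀⠿⠒⠒⠂⠒⠀⠀
⠀⠀⠀⠀⠀⠀⠀⠀⠀⠀
⠀⠀⠀⠀⠀⠀⠀⠀⠀⠀

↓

⠒⠒⠿⠂⣿⠒⣿⠒⠒⠒
⠒⠒⣿⠒⠒⠒⣿⠒⠂⠒
⠂⣿⠂⠒⠂⠒⠂⠒⠒⠂
⣿⠒⠒⣿⠒⣿⠒⠂⠂⣿
⠂⠂⠒⣿⠂⠒⠒⠒⠒⠂
⣿⠒⠿⠿⠂⣾⠂⣿⣿⠴
⠀⠀⠀⠿⠒⠒⠂⠒⠀⠀
⠀⠀⠀⠂⠴⠂⠂⠒⠀⠀
⠀⠀⠀⠀⠀⠀⠀⠀⠀⠀
⠀⠀⠀⠀⠀⠀⠀⠀⠀⠀

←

⠴⠒⠒⠿⠂⣿⠒⣿⠒⠒
⠿⠒⠒⣿⠒⠒⠒⣿⠒⠂
⣿⠂⣿⠂⠒⠂⠒⠂⠒⠒
⠂⣿⠒⠒⣿⠒⣿⠒⠂⠂
⠒⠂⠂⠒⣿⠂⠒⠒⠒⠒
⠒⣿⠒⠿⠿⣾⣿⠂⣿⣿
⠀⠀⠀⣿⠿⠒⠒⠂⠒⠀
⠀⠀⠀⠿⠂⠴⠂⠂⠒⠀
⠀⠀⠀⠀⠀⠀⠀⠀⠀⠀
⠀⠀⠀⠀⠀⠀⠀⠀⠀⠀

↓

⠿⠒⠒⣿⠒⠒⠒⣿⠒⠂
⣿⠂⣿⠂⠒⠂⠒⠂⠒⠒
⠂⣿⠒⠒⣿⠒⣿⠒⠂⠂
⠒⠂⠂⠒⣿⠂⠒⠒⠒⠒
⠒⣿⠒⠿⠿⠂⣿⠂⣿⣿
⠀⠀⠀⣿⠿⣾⠒⠂⠒⠀
⠀⠀⠀⠿⠂⠴⠂⠂⠒⠀
⠀⠀⠀⠿⠒⠒⠂⠂⠀⠀
⠀⠀⠀⠀⠀⠀⠀⠀⠀⠀
⠀⠀⠀⠀⠀⠀⠀⠀⠀⠀

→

⠒⠒⣿⠒⠒⠒⣿⠒⠂⠒
⠂⣿⠂⠒⠂⠒⠂⠒⠒⠂
⣿⠒⠒⣿⠒⣿⠒⠂⠂⣿
⠂⠂⠒⣿⠂⠒⠒⠒⠒⠂
⣿⠒⠿⠿⠂⣿⠂⣿⣿⠴
⠀⠀⣿⠿⠒⣾⠂⠒⠀⠀
⠀⠀⠿⠂⠴⠂⠂⠒⠀⠀
⠀⠀⠿⠒⠒⠂⠂⣿⠀⠀
⠀⠀⠀⠀⠀⠀⠀⠀⠀⠀
⠀⠀⠀⠀⠀⠀⠀⠀⠀⠀

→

⠒⣿⠒⠒⠒⣿⠒⠂⠒⠒
⣿⠂⠒⠂⠒⠂⠒⠒⠂⠒
⠒⠒⣿⠒⣿⠒⠂⠂⣿⠒
⠂⠒⣿⠂⠒⠒⠒⠒⠂⠒
⠒⠿⠿⠂⣿⠂⣿⣿⠴⣿
⠀⣿⠿⠒⠒⣾⠒⠒⠀⠀
⠀⠿⠂⠴⠂⠂⠒⠒⠀⠀
⠀⠿⠒⠒⠂⠂⣿⠒⠀⠀
⠀⠀⠀⠀⠀⠀⠀⠀⠀⠀
⠀⠀⠀⠀⠀⠀⠀⠀⠀⠀

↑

⠒⠿⠂⣿⠒⣿⠒⠒⠒⠂
⠒⣿⠒⠒⠒⣿⠒⠂⠒⠒
⣿⠂⠒⠂⠒⠂⠒⠒⠂⠒
⠒⠒⣿⠒⣿⠒⠂⠂⣿⠒
⠂⠒⣿⠂⠒⠒⠒⠒⠂⠒
⠒⠿⠿⠂⣿⣾⣿⣿⠴⣿
⠀⣿⠿⠒⠒⠂⠒⠒⠀⠀
⠀⠿⠂⠴⠂⠂⠒⠒⠀⠀
⠀⠿⠒⠒⠂⠂⣿⠒⠀⠀
⠀⠀⠀⠀⠀⠀⠀⠀⠀⠀

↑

⠒⠒⠒⣿⣿⠒⣿⣿⠒⣿
⠒⠿⠂⣿⠒⣿⠒⠒⠒⠂
⠒⣿⠒⠒⠒⣿⠒⠂⠒⠒
⣿⠂⠒⠂⠒⠂⠒⠒⠂⠒
⠒⠒⣿⠒⣿⠒⠂⠂⣿⠒
⠂⠒⣿⠂⠒⣾⠒⠒⠂⠒
⠒⠿⠿⠂⣿⠂⣿⣿⠴⣿
⠀⣿⠿⠒⠒⠂⠒⠒⠀⠀
⠀⠿⠂⠴⠂⠂⠒⠒⠀⠀
⠀⠿⠒⠒⠂⠂⣿⠒⠀⠀

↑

⠴⠂⠴⣿⠒⠒⣿⠂⠒⠂
⠒⠒⠒⣿⣿⠒⣿⣿⠒⣿
⠒⠿⠂⣿⠒⣿⠒⠒⠒⠂
⠒⣿⠒⠒⠒⣿⠒⠂⠒⠒
⣿⠂⠒⠂⠒⠂⠒⠒⠂⠒
⠒⠒⣿⠒⣿⣾⠂⠂⣿⠒
⠂⠒⣿⠂⠒⠒⠒⠒⠂⠒
⠒⠿⠿⠂⣿⠂⣿⣿⠴⣿
⠀⣿⠿⠒⠒⠂⠒⠒⠀⠀
⠀⠿⠂⠴⠂⠂⠒⠒⠀⠀

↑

⠂⠂⠴⠂⠒⠒⠂⠿⠂⠴
⠴⠂⠴⣿⠒⠒⣿⠂⠒⠂
⠒⠒⠒⣿⣿⠒⣿⣿⠒⣿
⠒⠿⠂⣿⠒⣿⠒⠒⠒⠂
⠒⣿⠒⠒⠒⣿⠒⠂⠒⠒
⣿⠂⠒⠂⠒⣾⠒⠒⠂⠒
⠒⠒⣿⠒⣿⠒⠂⠂⣿⠒
⠂⠒⣿⠂⠒⠒⠒⠒⠂⠒
⠒⠿⠿⠂⣿⠂⣿⣿⠴⣿
⠀⣿⠿⠒⠒⠂⠒⠒⠀⠀

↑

⠀⠀⠀⠀⠀⠀⠀⠀⠀⠀
⠂⠂⠴⠂⠒⠒⠂⠿⠂⠴
⠴⠂⠴⣿⠒⠒⣿⠂⠒⠂
⠒⠒⠒⣿⣿⠒⣿⣿⠒⣿
⠒⠿⠂⣿⠒⣿⠒⠒⠒⠂
⠒⣿⠒⠒⠒⣾⠒⠂⠒⠒
⣿⠂⠒⠂⠒⠂⠒⠒⠂⠒
⠒⠒⣿⠒⣿⠒⠂⠂⣿⠒
⠂⠒⣿⠂⠒⠒⠒⠒⠂⠒
⠒⠿⠿⠂⣿⠂⣿⣿⠴⣿

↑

⠀⠀⠀⠀⠀⠀⠀⠀⠀⠀
⠀⠀⠀⠀⠀⠀⠀⠀⠀⠀
⠂⠂⠴⠂⠒⠒⠂⠿⠂⠴
⠴⠂⠴⣿⠒⠒⣿⠂⠒⠂
⠒⠒⠒⣿⣿⠒⣿⣿⠒⣿
⠒⠿⠂⣿⠒⣾⠒⠒⠒⠂
⠒⣿⠒⠒⠒⣿⠒⠂⠒⠒
⣿⠂⠒⠂⠒⠂⠒⠒⠂⠒
⠒⠒⣿⠒⣿⠒⠂⠂⣿⠒
⠂⠒⣿⠂⠒⠒⠒⠒⠂⠒

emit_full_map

⠿⠒⠂⠂⠴⠂⠒⠒⠂⠿⠂⠴
⠂⠂⠴⠂⠴⣿⠒⠒⣿⠂⠒⠂
⠒⠴⠒⠒⠒⣿⣿⠒⣿⣿⠒⣿
⠴⠒⠒⠿⠂⣿⠒⣾⠒⠒⠒⠂
⠿⠒⠒⣿⠒⠒⠒⣿⠒⠂⠒⠒
⣿⠂⣿⠂⠒⠂⠒⠂⠒⠒⠂⠒
⠂⣿⠒⠒⣿⠒⣿⠒⠂⠂⣿⠒
⠒⠂⠂⠒⣿⠂⠒⠒⠒⠒⠂⠒
⠒⣿⠒⠿⠿⠂⣿⠂⣿⣿⠴⣿
⠀⠀⠀⣿⠿⠒⠒⠂⠒⠒⠀⠀
⠀⠀⠀⠿⠂⠴⠂⠂⠒⠒⠀⠀
⠀⠀⠀⠿⠒⠒⠂⠂⣿⠒⠀⠀


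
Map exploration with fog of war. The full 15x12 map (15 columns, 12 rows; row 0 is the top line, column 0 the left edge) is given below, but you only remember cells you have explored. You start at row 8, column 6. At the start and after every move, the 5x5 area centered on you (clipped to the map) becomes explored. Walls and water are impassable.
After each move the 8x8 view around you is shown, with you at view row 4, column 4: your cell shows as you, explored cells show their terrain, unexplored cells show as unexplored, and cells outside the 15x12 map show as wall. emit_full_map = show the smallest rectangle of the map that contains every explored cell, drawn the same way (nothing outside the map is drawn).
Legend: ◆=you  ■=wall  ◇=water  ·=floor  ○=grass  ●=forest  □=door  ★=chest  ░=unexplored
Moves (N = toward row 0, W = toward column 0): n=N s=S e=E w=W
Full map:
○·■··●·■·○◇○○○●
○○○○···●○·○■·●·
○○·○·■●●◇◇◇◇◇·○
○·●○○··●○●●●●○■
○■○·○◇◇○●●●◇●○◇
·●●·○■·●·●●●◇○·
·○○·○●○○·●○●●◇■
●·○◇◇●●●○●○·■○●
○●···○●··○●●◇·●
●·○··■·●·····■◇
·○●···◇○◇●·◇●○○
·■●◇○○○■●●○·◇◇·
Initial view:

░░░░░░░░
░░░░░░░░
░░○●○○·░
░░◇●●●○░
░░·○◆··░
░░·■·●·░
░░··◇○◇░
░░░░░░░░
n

░░░░░░░░
░░░░░░░░
░░○■·●·░
░░○●○○·░
░░◇●◆●○░
░░·○●··░
░░·■·●·░
░░··◇○◇░

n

░░░░░░░░
░░░░░░░░
░░○◇◇○●░
░░○■·●·░
░░○●◆○·░
░░◇●●●○░
░░·○●··░
░░·■·●·░

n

░░░░░░░░
░░░░░░░░
░░○··●○░
░░○◇◇○●░
░░○■◆●·░
░░○●○○·░
░░◇●●●○░
░░·○●··░

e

░░░░░░░░
░░░░░░░░
░○··●○●░
░○◇◇○●●░
░○■·◆·●░
░○●○○·●░
░◇●●●○●░
░·○●··░░

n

░░░░░░░░
░░░░░░░░
░░■●●◇◇░
░○··●○●░
░○◇◇◆●●░
░○■·●·●░
░○●○○·●░
░◇●●●○●░

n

■■■■■■■■
░░░░░░░░
░░··●○·░
░░■●●◇◇░
░○··◆○●░
░○◇◇○●●░
░○■·●·●░
░○●○○·●░

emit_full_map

░··●○·
░■●●◇◇
○··◆○●
○◇◇○●●
○■·●·●
○●○○·●
◇●●●○●
·○●··░
·■·●·░
··◇○◇░

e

■■■■■■■■
░░░░░░░░
░··●○·○░
░■●●◇◇◇░
○··●◆●●░
○◇◇○●●●░
○■·●·●●░
○●○○·●░░

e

■■■■■■■■
░░░░░░░░
··●○·○■░
■●●◇◇◇◇░
··●○◆●●░
◇◇○●●●◇░
■·●·●●●░
●○○·●░░░

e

■■■■■■■■
░░░░░░░░
·●○·○■·░
●●◇◇◇◇◇░
·●○●◆●●░
◇○●●●◇●░
·●·●●●◇░
○○·●░░░░

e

■■■■■■■■
░░░░░░░░
●○·○■·●░
●◇◇◇◇◇·░
●○●●◆●○░
○●●●◇●○░
●·●●●◇○░
○·●░░░░░

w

■■■■■■■■
░░░░░░░░
·●○·○■·●
●●◇◇◇◇◇·
·●○●◆●●○
◇○●●●◇●○
·●·●●●◇○
○○·●░░░░

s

░░░░░░░░
·●○·○■·●
●●◇◇◇◇◇·
·●○●●●●○
◇○●●◆◇●○
·●·●●●◇○
○○·●○●●░
●●○●░░░░

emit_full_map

░··●○·○■·●
░■●●◇◇◇◇◇·
○··●○●●●●○
○◇◇○●●◆◇●○
○■·●·●●●◇○
○●○○·●○●●░
◇●●●○●░░░░
·○●··░░░░░
·■·●·░░░░░
··◇○◇░░░░░

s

·●○·○■·●
●●◇◇◇◇◇·
·●○●●●●○
◇○●●●◇●○
·●·●◆●◇○
○○·●○●●░
●●○●○·■░
●··░░░░░

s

●●◇◇◇◇◇·
·●○●●●●○
◇○●●●◇●○
·●·●●●◇○
○○·●◆●●░
●●○●○·■░
●··○●●◇░
·●·░░░░░

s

·●○●●●●○
◇○●●●◇●○
·●·●●●◇○
○○·●○●●░
●●○●◆·■░
●··○●●◇░
·●·····░
◇○◇░░░░░

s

◇○●●●◇●○
·●·●●●◇○
○○·●○●●░
●●○●○·■░
●··○◆●◇░
·●·····░
◇○◇●·◇●░
░░░░░░░░

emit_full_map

░··●○·○■·●
░■●●◇◇◇◇◇·
○··●○●●●●○
○◇◇○●●●◇●○
○■·●·●●●◇○
○●○○·●○●●░
◇●●●○●○·■░
·○●··○◆●◇░
·■·●·····░
··◇○◇●·◇●░


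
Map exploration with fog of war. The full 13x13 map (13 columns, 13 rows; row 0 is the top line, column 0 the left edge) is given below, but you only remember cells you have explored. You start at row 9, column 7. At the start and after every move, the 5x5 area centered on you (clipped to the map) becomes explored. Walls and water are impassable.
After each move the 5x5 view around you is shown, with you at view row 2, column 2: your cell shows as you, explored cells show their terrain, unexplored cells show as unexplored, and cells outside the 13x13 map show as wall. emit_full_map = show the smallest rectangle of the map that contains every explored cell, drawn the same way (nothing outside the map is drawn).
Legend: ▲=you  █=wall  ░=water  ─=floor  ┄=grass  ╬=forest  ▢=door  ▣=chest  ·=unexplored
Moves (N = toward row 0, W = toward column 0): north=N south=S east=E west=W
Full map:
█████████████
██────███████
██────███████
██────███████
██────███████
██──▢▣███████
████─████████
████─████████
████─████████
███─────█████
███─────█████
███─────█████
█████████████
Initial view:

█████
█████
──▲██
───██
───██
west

─████
─████
──▲─█
────█
────█

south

─████
────█
──▲─█
────█
█████

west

█─███
─────
──▲──
─────
█████

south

─────
─────
──▲──
█████
█████

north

█─███
─────
──▲──
─────
█████

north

█─███
█─███
──▲──
─────
─────

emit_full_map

█─█████
█─█████
──▲──██
─────██
─────██
██████·


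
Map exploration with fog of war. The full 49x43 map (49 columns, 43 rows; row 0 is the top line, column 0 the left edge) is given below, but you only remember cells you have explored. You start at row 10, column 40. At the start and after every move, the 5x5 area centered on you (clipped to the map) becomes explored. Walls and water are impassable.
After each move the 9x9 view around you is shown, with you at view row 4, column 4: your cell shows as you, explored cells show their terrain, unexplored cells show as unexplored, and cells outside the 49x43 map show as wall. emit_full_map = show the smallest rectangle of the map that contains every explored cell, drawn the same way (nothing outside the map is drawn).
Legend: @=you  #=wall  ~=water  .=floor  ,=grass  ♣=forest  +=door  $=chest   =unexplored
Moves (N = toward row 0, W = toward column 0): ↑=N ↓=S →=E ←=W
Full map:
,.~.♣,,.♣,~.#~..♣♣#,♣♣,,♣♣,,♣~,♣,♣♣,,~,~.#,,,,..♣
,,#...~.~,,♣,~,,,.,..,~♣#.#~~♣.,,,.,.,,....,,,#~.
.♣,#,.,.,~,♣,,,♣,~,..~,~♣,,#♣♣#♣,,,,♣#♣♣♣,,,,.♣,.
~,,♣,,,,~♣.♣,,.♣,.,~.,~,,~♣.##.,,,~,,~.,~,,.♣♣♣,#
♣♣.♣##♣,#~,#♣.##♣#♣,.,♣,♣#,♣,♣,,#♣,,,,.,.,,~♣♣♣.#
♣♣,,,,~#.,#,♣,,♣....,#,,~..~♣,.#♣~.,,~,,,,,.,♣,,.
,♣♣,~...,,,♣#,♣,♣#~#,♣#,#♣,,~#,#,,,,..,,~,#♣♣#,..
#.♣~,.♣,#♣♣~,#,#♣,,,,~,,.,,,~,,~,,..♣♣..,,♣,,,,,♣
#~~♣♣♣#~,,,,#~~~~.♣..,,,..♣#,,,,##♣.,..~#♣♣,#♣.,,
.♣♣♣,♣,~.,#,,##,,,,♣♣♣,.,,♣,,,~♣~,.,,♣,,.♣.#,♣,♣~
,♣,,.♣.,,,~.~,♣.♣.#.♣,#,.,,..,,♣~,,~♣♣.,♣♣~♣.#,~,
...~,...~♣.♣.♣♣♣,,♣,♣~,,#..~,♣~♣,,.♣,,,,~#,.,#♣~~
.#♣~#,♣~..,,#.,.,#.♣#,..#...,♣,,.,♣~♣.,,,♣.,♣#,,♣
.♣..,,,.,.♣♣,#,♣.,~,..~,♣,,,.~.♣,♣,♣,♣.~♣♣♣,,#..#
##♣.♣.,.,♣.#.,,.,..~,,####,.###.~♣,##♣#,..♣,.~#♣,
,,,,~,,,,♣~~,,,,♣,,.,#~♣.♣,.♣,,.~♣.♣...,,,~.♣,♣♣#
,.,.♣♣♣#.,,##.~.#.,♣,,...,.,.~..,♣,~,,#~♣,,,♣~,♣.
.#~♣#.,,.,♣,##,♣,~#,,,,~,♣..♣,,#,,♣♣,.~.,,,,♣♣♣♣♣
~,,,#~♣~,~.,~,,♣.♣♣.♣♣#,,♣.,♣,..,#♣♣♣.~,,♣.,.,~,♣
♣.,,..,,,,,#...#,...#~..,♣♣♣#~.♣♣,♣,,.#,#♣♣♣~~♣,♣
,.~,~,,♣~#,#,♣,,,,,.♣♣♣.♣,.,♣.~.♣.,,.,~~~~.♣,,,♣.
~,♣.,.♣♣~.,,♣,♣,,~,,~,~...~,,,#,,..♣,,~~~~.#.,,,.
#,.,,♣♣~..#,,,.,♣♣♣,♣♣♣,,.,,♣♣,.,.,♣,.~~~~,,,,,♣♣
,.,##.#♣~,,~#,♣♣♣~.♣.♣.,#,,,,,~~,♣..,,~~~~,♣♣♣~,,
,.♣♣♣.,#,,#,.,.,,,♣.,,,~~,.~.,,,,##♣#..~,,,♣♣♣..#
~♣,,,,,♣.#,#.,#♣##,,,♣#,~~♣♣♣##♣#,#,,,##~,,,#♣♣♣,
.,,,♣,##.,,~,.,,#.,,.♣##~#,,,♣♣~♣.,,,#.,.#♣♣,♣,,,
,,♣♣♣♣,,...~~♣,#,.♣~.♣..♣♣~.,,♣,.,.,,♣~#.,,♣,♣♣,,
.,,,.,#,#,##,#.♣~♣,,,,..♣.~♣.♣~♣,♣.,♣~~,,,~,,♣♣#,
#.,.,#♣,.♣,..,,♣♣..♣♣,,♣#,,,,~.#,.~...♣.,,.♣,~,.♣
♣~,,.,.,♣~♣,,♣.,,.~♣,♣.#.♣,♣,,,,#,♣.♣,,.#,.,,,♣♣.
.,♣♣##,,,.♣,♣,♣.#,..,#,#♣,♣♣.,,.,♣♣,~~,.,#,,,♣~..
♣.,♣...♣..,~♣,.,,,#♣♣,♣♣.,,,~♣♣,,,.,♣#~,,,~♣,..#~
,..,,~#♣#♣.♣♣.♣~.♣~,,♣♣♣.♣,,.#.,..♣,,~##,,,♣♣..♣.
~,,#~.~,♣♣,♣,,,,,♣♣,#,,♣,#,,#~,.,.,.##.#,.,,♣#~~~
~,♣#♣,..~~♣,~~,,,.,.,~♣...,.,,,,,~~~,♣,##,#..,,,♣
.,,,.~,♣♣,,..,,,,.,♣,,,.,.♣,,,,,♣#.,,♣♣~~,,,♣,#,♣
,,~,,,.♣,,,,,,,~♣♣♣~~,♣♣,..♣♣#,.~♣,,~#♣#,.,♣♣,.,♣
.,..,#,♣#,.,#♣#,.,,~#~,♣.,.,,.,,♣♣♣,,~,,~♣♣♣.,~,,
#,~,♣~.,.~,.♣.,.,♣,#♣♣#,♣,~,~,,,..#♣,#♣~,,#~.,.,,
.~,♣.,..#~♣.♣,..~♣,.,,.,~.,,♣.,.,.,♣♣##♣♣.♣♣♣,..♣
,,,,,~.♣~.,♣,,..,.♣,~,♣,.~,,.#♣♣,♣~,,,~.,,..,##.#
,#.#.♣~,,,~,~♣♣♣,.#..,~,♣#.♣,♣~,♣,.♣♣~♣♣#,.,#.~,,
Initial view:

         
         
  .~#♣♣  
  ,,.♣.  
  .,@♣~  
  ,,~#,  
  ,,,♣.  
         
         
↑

         
         
  ..,,♣  
  .~#♣♣  
  ,,@♣.  
  .,♣♣~  
  ,,~#,  
  ,,,♣.  
         

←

         
         
  ♣..,,♣ 
  ..~#♣♣ 
  ♣,@.♣. 
  ♣.,♣♣~ 
  ,,,~#, 
   ,,,♣. 
         

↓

         
  ♣..,,♣ 
  ..~#♣♣ 
  ♣,,.♣. 
  ♣.@♣♣~ 
  ,,,~#, 
  .,,,♣. 
         
         

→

         
 ♣..,,♣  
 ..~#♣♣  
 ♣,,.♣.  
 ♣.,@♣~  
 ,,,~#,  
 .,,,♣.  
         
         

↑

         
         
 ♣..,,♣  
 ..~#♣♣  
 ♣,,@♣.  
 ♣.,♣♣~  
 ,,,~#,  
 .,,,♣.  
         

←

         
         
  ♣..,,♣ 
  ..~#♣♣ 
  ♣,@.♣. 
  ♣.,♣♣~ 
  ,,,~#, 
  .,,,♣. 
         

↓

         
  ♣..,,♣ 
  ..~#♣♣ 
  ♣,,.♣. 
  ♣.@♣♣~ 
  ,,,~#, 
  .,,,♣. 
         
         

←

         
   ♣..,,♣
  ,..~#♣♣
  ,♣,,.♣.
  ♣♣@,♣♣~
  ,,,,~#,
  ♣.,,,♣.
         
         

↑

         
         
  ♣♣..,,♣
  ,..~#♣♣
  ,♣@,.♣.
  ♣♣.,♣♣~
  ,,,,~#,
  ♣.,,,♣.
         

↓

         
  ♣♣..,,♣
  ,..~#♣♣
  ,♣,,.♣.
  ♣♣@,♣♣~
  ,,,,~#,
  ♣.,,,♣.
         
         

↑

         
         
  ♣♣..,,♣
  ,..~#♣♣
  ,♣@,.♣.
  ♣♣.,♣♣~
  ,,,,~#,
  ♣.,,,♣.
         

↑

         
         
  ..,,~  
  ♣♣..,,♣
  ,.@~#♣♣
  ,♣,,.♣.
  ♣♣.,♣♣~
  ,,,,~#,
  ♣.,,,♣.

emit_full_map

..,,~  
♣♣..,,♣
,.@~#♣♣
,♣,,.♣.
♣♣.,♣♣~
,,,,~#,
♣.,,,♣.

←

         
         
  ,..,,~ 
  .♣♣..,,
  .,@.~#♣
  ,,♣,,.♣
  ~♣♣.,♣♣
   ,,,,~#
   ♣.,,,♣

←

         
         
  ,,..,,~
  ..♣♣..,
  ♣.@..~#
  .,,♣,,.
  ,~♣♣.,♣
    ,,,,~
    ♣.,,,

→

         
         
 ,,..,,~ 
 ..♣♣..,,
 ♣.,@.~#♣
 .,,♣,,.♣
 ,~♣♣.,♣♣
   ,,,,~#
   ♣.,,,♣

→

         
         
,,..,,~  
..♣♣..,,♣
♣.,.@~#♣♣
.,,♣,,.♣.
,~♣♣.,♣♣~
  ,,,,~#,
  ♣.,,,♣.

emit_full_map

,,..,,~  
..♣♣..,,♣
♣.,.@~#♣♣
.,,♣,,.♣.
,~♣♣.,♣♣~
  ,,,,~#,
  ♣.,,,♣.

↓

         
,,..,,~  
..♣♣..,,♣
♣.,..~#♣♣
.,,♣@,.♣.
,~♣♣.,♣♣~
  ,,,,~#,
  ♣.,,,♣.
         

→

         
,..,,~   
.♣♣..,,♣ 
.,..~#♣♣ 
,,♣,@.♣. 
~♣♣.,♣♣~ 
 ,,,,~#, 
 ♣.,,,♣. 
         

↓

,..,,~   
.♣♣..,,♣ 
.,..~#♣♣ 
,,♣,,.♣. 
~♣♣.@♣♣~ 
 ,,,,~#, 
 ♣.,,,♣. 
         
         

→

..,,~    
♣♣..,,♣  
,..~#♣♣  
,♣,,.♣.  
♣♣.,@♣~  
,,,,~#,  
♣.,,,♣.  
         
         

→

.,,~     
♣..,,♣   
..~#♣♣,  
♣,,.♣.#  
♣.,♣@~♣  
,,,~#,.  
.,,,♣.,  
         
         

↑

         
.,,~     
♣..,,♣,  
..~#♣♣,  
♣,,.@.#  
♣.,♣♣~♣  
,,,~#,.  
.,,,♣.,  
         

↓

.,,~     
♣..,,♣,  
..~#♣♣,  
♣,,.♣.#  
♣.,♣@~♣  
,,,~#,.  
.,,,♣.,  
         
         

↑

         
.,,~     
♣..,,♣,  
..~#♣♣,  
♣,,.@.#  
♣.,♣♣~♣  
,,,~#,.  
.,,,♣.,  
         

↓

.,,~     
♣..,,♣,  
..~#♣♣,  
♣,,.♣.#  
♣.,♣@~♣  
,,,~#,.  
.,,,♣.,  
         
         


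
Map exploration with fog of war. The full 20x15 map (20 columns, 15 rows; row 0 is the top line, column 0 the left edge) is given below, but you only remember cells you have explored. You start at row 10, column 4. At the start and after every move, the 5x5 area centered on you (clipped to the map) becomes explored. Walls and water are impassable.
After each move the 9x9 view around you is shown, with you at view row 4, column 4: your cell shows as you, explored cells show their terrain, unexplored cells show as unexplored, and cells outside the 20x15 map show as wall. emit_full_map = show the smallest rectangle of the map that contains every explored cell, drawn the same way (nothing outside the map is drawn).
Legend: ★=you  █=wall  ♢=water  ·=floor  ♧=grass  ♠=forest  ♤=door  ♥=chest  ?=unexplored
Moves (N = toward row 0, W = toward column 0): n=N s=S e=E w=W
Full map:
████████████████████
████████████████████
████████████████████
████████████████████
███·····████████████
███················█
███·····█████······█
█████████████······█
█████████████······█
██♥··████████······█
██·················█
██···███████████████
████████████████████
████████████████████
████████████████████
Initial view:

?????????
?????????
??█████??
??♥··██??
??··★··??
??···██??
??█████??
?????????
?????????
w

█????????
█????????
█?██████?
█?█♥··██?
█?█·★···?
█?█···██?
█?██████?
█????????
█????????

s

█????????
█?██████?
█?█♥··██?
█?█·····?
█?█·★·██?
█?██████?
█?█████??
█????????
█████████

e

?????????
?██████??
?█♥··██??
?█·····??
?█··★██??
?██████??
?██████??
?????????
█████████

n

?????????
?????????
?██████??
?█♥··██??
?█··★··??
?█···██??
?██████??
?██████??
?????????

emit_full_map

██████
█♥··██
█··★··
█···██
██████
██████

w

█????????
█????????
█?██████?
█?█♥··██?
█?█·★···?
█?█···██?
█?██████?
█?██████?
█????????

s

█????????
█?██████?
█?█♥··██?
█?█·····?
█?█·★·██?
█?██████?
█?██████?
█????????
█████████

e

?????????
?██████??
?█♥··██??
?█·····??
?█··★██??
?██████??
?██████??
?????????
█████████

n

?????????
?????????
?██████??
?█♥··██??
?█··★··??
?█···██??
?██████??
?██████??
?????????

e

?????????
?????????
███████??
█♥··███??
█···★··??
█···███??
███████??
██████???
?????????

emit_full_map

███████
█♥··███
█···★··
█···███
███████
██████?
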